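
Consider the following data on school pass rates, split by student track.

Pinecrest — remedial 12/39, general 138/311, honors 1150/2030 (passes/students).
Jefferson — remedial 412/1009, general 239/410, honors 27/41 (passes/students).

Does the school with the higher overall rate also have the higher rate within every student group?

No

Remedial: Pinecrest 12/39 = 30.8%, Jefferson 412/1009 = 40.8% → Jefferson
General: Pinecrest 138/311 = 44.4%, Jefferson 239/410 = 58.3% → Jefferson
Honors: Pinecrest 1150/2030 = 56.7%, Jefferson 27/41 = 65.9% → Jefferson
Overall: Pinecrest 1300/2380 = 54.6%, Jefferson 678/1460 = 46.4% → Pinecrest
Jefferson wins each student group but Pinecrest wins overall — the comparison reverses. Jefferson's students skew toward remedial, which has a lower base rate.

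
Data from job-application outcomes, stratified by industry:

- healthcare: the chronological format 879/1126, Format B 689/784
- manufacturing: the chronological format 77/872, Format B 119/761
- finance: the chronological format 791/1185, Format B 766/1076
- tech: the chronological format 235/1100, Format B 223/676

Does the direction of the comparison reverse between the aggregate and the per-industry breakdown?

Healthcare: the chronological format 879/1126 = 78.1%, Format B 689/784 = 87.9% → Format B
Manufacturing: the chronological format 77/872 = 8.8%, Format B 119/761 = 15.6% → Format B
Finance: the chronological format 791/1185 = 66.8%, Format B 766/1076 = 71.2% → Format B
Tech: the chronological format 235/1100 = 21.4%, Format B 223/676 = 33.0% → Format B
Overall: the chronological format 1982/4283 = 46.3%, Format B 1797/3297 = 54.5% → Format B
Format B wins overall and in every industry group — no reversal.

No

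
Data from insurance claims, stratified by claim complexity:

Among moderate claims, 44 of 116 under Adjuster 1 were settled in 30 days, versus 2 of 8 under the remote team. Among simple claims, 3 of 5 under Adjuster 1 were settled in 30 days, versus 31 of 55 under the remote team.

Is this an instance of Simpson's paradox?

Moderate: Adjuster 1 44/116 = 37.9%, the remote team 2/8 = 25.0% → Adjuster 1
Simple: Adjuster 1 3/5 = 60.0%, the remote team 31/55 = 56.4% → Adjuster 1
Overall: Adjuster 1 47/121 = 38.8%, the remote team 33/63 = 52.4% → the remote team
Adjuster 1 wins each claim group but the remote team wins overall — the comparison reverses. Adjuster 1's claims skew toward moderate, which has a lower base rate.

Yes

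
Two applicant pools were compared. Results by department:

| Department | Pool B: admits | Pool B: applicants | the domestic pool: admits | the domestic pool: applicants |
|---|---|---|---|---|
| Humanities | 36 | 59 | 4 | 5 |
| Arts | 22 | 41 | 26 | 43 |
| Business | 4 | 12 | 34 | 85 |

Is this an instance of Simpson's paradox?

Humanities: Pool B 36/59 = 61.0%, the domestic pool 4/5 = 80.0% → the domestic pool
Arts: Pool B 22/41 = 53.7%, the domestic pool 26/43 = 60.5% → the domestic pool
Business: Pool B 4/12 = 33.3%, the domestic pool 34/85 = 40.0% → the domestic pool
Overall: Pool B 62/112 = 55.4%, the domestic pool 64/133 = 48.1% → Pool B
The domestic pool wins each department group but Pool B wins overall — the comparison reverses. The domestic pool's applicants skew toward Business, which has a lower base rate.

Yes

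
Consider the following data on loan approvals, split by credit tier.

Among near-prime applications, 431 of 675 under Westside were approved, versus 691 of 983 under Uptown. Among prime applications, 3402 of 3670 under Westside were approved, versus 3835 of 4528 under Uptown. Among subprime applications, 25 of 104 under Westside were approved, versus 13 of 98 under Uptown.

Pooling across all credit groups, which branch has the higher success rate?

Westside

Near-prime: Westside 431/675 = 63.9%, Uptown 691/983 = 70.3% → Uptown
Prime: Westside 3402/3670 = 92.7%, Uptown 3835/4528 = 84.7% → Westside
Subprime: Westside 25/104 = 24.0%, Uptown 13/98 = 13.3% → Westside
Overall: Westside 3858/4449 = 86.7%, Uptown 4539/5609 = 80.9% → Westside
(Neither sweeps every credit group, but Westside has the higher pooled rate.)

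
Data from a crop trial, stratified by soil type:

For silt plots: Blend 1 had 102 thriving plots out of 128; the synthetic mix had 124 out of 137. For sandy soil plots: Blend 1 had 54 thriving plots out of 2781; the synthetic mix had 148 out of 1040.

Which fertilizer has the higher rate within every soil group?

the synthetic mix

Silt: Blend 1 102/128 = 79.7%, the synthetic mix 124/137 = 90.5% → the synthetic mix
Sandy soil: Blend 1 54/2781 = 1.9%, the synthetic mix 148/1040 = 14.2% → the synthetic mix
The synthetic mix has the higher rate in both groups.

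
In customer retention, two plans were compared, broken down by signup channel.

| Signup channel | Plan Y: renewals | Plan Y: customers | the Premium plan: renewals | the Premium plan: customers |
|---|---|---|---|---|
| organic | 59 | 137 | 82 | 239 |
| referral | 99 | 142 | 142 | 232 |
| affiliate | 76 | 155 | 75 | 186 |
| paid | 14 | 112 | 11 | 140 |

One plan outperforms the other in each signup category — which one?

Organic: Plan Y 59/137 = 43.1%, the Premium plan 82/239 = 34.3% → Plan Y
Referral: Plan Y 99/142 = 69.7%, the Premium plan 142/232 = 61.2% → Plan Y
Affiliate: Plan Y 76/155 = 49.0%, the Premium plan 75/186 = 40.3% → Plan Y
Paid: Plan Y 14/112 = 12.5%, the Premium plan 11/140 = 7.9% → Plan Y
Plan Y has the higher rate in all 4 groups.

Plan Y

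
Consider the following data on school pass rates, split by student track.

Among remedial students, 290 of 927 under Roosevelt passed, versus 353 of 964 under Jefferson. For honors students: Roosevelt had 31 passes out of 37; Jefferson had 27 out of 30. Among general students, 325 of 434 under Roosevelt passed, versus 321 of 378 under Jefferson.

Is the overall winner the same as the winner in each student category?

Remedial: Roosevelt 290/927 = 31.3%, Jefferson 353/964 = 36.6% → Jefferson
Honors: Roosevelt 31/37 = 83.8%, Jefferson 27/30 = 90.0% → Jefferson
General: Roosevelt 325/434 = 74.9%, Jefferson 321/378 = 84.9% → Jefferson
Overall: Roosevelt 646/1398 = 46.2%, Jefferson 701/1372 = 51.1% → Jefferson
Jefferson wins overall and in every student group — no reversal.

Yes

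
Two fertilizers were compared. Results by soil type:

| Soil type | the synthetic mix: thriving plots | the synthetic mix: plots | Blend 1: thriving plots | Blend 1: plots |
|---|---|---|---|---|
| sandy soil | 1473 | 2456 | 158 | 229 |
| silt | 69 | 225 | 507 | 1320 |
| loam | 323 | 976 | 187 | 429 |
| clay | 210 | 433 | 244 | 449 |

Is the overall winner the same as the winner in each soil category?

Sandy soil: the synthetic mix 1473/2456 = 60.0%, Blend 1 158/229 = 69.0% → Blend 1
Silt: the synthetic mix 69/225 = 30.7%, Blend 1 507/1320 = 38.4% → Blend 1
Loam: the synthetic mix 323/976 = 33.1%, Blend 1 187/429 = 43.6% → Blend 1
Clay: the synthetic mix 210/433 = 48.5%, Blend 1 244/449 = 54.3% → Blend 1
Overall: the synthetic mix 2075/4090 = 50.7%, Blend 1 1096/2427 = 45.2% → the synthetic mix
Blend 1 wins each soil group but the synthetic mix wins overall — the comparison reverses. Blend 1's plots skew toward silt, which has a lower base rate.

No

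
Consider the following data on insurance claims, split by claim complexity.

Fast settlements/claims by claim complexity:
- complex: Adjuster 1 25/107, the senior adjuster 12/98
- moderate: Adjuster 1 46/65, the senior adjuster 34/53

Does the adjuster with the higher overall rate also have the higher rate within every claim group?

Yes

Complex: Adjuster 1 25/107 = 23.4%, the senior adjuster 12/98 = 12.2% → Adjuster 1
Moderate: Adjuster 1 46/65 = 70.8%, the senior adjuster 34/53 = 64.2% → Adjuster 1
Overall: Adjuster 1 71/172 = 41.3%, the senior adjuster 46/151 = 30.5% → Adjuster 1
Adjuster 1 wins overall and in every claim group — no reversal.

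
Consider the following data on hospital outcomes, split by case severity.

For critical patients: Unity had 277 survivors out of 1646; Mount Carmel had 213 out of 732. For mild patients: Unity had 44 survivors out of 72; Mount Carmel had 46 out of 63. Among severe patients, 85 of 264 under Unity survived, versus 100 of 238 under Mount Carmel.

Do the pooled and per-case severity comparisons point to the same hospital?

Critical: Unity 277/1646 = 16.8%, Mount Carmel 213/732 = 29.1% → Mount Carmel
Mild: Unity 44/72 = 61.1%, Mount Carmel 46/63 = 73.0% → Mount Carmel
Severe: Unity 85/264 = 32.2%, Mount Carmel 100/238 = 42.0% → Mount Carmel
Overall: Unity 406/1982 = 20.5%, Mount Carmel 359/1033 = 34.8% → Mount Carmel
Mount Carmel wins overall and in every case group — no reversal.

Yes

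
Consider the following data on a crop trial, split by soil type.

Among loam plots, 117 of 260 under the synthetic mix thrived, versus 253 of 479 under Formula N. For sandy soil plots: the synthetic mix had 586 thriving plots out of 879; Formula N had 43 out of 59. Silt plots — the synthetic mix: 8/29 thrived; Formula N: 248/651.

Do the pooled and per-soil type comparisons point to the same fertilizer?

Loam: the synthetic mix 117/260 = 45.0%, Formula N 253/479 = 52.8% → Formula N
Sandy soil: the synthetic mix 586/879 = 66.7%, Formula N 43/59 = 72.9% → Formula N
Silt: the synthetic mix 8/29 = 27.6%, Formula N 248/651 = 38.1% → Formula N
Overall: the synthetic mix 711/1168 = 60.9%, Formula N 544/1189 = 45.8% → the synthetic mix
Formula N wins each soil group but the synthetic mix wins overall — the comparison reverses. Formula N's plots skew toward silt, which has a lower base rate.

No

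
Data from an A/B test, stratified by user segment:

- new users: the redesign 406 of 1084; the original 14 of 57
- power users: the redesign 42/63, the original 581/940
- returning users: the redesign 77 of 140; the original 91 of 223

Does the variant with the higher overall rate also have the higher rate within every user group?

No

New users: the redesign 406/1084 = 37.5%, the original 14/57 = 24.6% → the redesign
Power users: the redesign 42/63 = 66.7%, the original 581/940 = 61.8% → the redesign
Returning users: the redesign 77/140 = 55.0%, the original 91/223 = 40.8% → the redesign
Overall: the redesign 525/1287 = 40.8%, the original 686/1220 = 56.2% → the original
The redesign wins each user group but the original wins overall — the comparison reverses. The redesign's views skew toward new users, which has a lower base rate.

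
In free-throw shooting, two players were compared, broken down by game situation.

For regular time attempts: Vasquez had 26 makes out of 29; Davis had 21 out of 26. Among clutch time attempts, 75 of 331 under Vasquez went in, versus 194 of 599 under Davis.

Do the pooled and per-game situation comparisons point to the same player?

No

Regular time: Vasquez 26/29 = 89.7%, Davis 21/26 = 80.8% → Vasquez
Clutch time: Vasquez 75/331 = 22.7%, Davis 194/599 = 32.4% → Davis
Overall: Vasquez 101/360 = 28.1%, Davis 215/625 = 34.4% → Davis
Neither sweeps: Vasquez wins 1 of 2 groups, Davis wins 1. Davis wins overall but not every group — no Simpson reversal.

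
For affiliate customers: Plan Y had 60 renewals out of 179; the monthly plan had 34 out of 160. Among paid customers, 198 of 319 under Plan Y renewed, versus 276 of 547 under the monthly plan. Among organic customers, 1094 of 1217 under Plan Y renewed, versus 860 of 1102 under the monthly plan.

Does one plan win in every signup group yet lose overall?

No

Affiliate: Plan Y 60/179 = 33.5%, the monthly plan 34/160 = 21.2% → Plan Y
Paid: Plan Y 198/319 = 62.1%, the monthly plan 276/547 = 50.5% → Plan Y
Organic: Plan Y 1094/1217 = 89.9%, the monthly plan 860/1102 = 78.0% → Plan Y
Overall: Plan Y 1352/1715 = 78.8%, the monthly plan 1170/1809 = 64.7% → Plan Y
Plan Y wins overall and in every signup group — no reversal.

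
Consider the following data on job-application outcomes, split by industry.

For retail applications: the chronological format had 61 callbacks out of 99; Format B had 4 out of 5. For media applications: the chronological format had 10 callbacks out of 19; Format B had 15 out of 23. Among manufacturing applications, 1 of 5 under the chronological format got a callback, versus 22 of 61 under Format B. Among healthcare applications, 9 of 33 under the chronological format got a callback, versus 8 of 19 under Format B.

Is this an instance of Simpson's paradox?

Retail: the chronological format 61/99 = 61.6%, Format B 4/5 = 80.0% → Format B
Media: the chronological format 10/19 = 52.6%, Format B 15/23 = 65.2% → Format B
Manufacturing: the chronological format 1/5 = 20.0%, Format B 22/61 = 36.1% → Format B
Healthcare: the chronological format 9/33 = 27.3%, Format B 8/19 = 42.1% → Format B
Overall: the chronological format 81/156 = 51.9%, Format B 49/108 = 45.4% → the chronological format
Format B wins each industry group but the chronological format wins overall — the comparison reverses. Format B's applications skew toward manufacturing, which has a lower base rate.

Yes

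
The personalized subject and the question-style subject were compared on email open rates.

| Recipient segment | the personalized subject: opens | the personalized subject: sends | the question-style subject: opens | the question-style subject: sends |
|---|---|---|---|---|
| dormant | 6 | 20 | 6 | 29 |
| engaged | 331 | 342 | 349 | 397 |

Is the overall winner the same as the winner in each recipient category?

Yes

Dormant: the personalized subject 6/20 = 30.0%, the question-style subject 6/29 = 20.7% → the personalized subject
Engaged: the personalized subject 331/342 = 96.8%, the question-style subject 349/397 = 87.9% → the personalized subject
Overall: the personalized subject 337/362 = 93.1%, the question-style subject 355/426 = 83.3% → the personalized subject
The personalized subject wins overall and in every recipient group — no reversal.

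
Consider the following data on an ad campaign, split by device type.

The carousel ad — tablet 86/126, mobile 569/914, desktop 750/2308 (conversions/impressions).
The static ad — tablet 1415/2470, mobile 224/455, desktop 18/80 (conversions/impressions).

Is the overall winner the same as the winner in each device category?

Tablet: the carousel ad 86/126 = 68.3%, the static ad 1415/2470 = 57.3% → the carousel ad
Mobile: the carousel ad 569/914 = 62.3%, the static ad 224/455 = 49.2% → the carousel ad
Desktop: the carousel ad 750/2308 = 32.5%, the static ad 18/80 = 22.5% → the carousel ad
Overall: the carousel ad 1405/3348 = 42.0%, the static ad 1657/3005 = 55.1% → the static ad
The carousel ad wins each device group but the static ad wins overall — the comparison reverses. The carousel ad's impressions skew toward desktop, which has a lower base rate.

No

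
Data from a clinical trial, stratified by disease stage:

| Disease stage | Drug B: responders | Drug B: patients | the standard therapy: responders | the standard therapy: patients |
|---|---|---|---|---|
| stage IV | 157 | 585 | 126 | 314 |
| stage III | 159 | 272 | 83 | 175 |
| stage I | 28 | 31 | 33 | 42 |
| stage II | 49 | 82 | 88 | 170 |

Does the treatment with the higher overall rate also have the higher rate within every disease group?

Stage IV: Drug B 157/585 = 26.8%, the standard therapy 126/314 = 40.1% → the standard therapy
Stage III: Drug B 159/272 = 58.5%, the standard therapy 83/175 = 47.4% → Drug B
Stage I: Drug B 28/31 = 90.3%, the standard therapy 33/42 = 78.6% → Drug B
Stage II: Drug B 49/82 = 59.8%, the standard therapy 88/170 = 51.8% → Drug B
Overall: Drug B 393/970 = 40.5%, the standard therapy 330/701 = 47.1% → the standard therapy
Neither sweeps: Drug B wins 3 of 4 groups, the standard therapy wins 1. The standard therapy wins overall but not every group — no Simpson reversal.

No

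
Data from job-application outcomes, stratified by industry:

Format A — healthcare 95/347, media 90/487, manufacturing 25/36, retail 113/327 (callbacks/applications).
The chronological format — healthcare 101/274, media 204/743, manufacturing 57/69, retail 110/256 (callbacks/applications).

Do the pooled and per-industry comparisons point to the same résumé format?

Healthcare: Format A 95/347 = 27.4%, the chronological format 101/274 = 36.9% → the chronological format
Media: Format A 90/487 = 18.5%, the chronological format 204/743 = 27.5% → the chronological format
Manufacturing: Format A 25/36 = 69.4%, the chronological format 57/69 = 82.6% → the chronological format
Retail: Format A 113/327 = 34.6%, the chronological format 110/256 = 43.0% → the chronological format
Overall: Format A 323/1197 = 27.0%, the chronological format 472/1342 = 35.2% → the chronological format
The chronological format wins overall and in every industry group — no reversal.

Yes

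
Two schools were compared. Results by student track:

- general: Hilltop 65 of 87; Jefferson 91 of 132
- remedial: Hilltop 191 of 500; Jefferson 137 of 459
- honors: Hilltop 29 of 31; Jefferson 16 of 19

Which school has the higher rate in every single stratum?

General: Hilltop 65/87 = 74.7%, Jefferson 91/132 = 68.9% → Hilltop
Remedial: Hilltop 191/500 = 38.2%, Jefferson 137/459 = 29.8% → Hilltop
Honors: Hilltop 29/31 = 93.5%, Jefferson 16/19 = 84.2% → Hilltop
Hilltop has the higher rate in all 3 groups.

Hilltop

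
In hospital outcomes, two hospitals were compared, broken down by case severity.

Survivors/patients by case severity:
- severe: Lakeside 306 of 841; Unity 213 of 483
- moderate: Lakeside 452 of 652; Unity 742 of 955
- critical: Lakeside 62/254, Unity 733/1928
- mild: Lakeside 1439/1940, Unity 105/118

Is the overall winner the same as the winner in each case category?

No

Severe: Lakeside 306/841 = 36.4%, Unity 213/483 = 44.1% → Unity
Moderate: Lakeside 452/652 = 69.3%, Unity 742/955 = 77.7% → Unity
Critical: Lakeside 62/254 = 24.4%, Unity 733/1928 = 38.0% → Unity
Mild: Lakeside 1439/1940 = 74.2%, Unity 105/118 = 89.0% → Unity
Overall: Lakeside 2259/3687 = 61.3%, Unity 1793/3484 = 51.5% → Lakeside
Unity wins each case group but Lakeside wins overall — the comparison reverses. Unity's patients skew toward critical, which has a lower base rate.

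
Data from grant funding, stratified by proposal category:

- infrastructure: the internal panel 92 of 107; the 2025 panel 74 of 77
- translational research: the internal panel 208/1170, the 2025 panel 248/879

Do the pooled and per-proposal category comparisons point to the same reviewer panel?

Infrastructure: the internal panel 92/107 = 86.0%, the 2025 panel 74/77 = 96.1% → the 2025 panel
Translational research: the internal panel 208/1170 = 17.8%, the 2025 panel 248/879 = 28.2% → the 2025 panel
Overall: the internal panel 300/1277 = 23.5%, the 2025 panel 322/956 = 33.7% → the 2025 panel
The 2025 panel wins overall and in every proposal group — no reversal.

Yes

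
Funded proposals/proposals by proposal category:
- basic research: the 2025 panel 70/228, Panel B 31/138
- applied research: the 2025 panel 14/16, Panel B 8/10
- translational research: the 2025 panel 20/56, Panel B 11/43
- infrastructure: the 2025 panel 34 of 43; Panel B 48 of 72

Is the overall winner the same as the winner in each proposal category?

Yes

Basic research: the 2025 panel 70/228 = 30.7%, Panel B 31/138 = 22.5% → the 2025 panel
Applied research: the 2025 panel 14/16 = 87.5%, Panel B 8/10 = 80.0% → the 2025 panel
Translational research: the 2025 panel 20/56 = 35.7%, Panel B 11/43 = 25.6% → the 2025 panel
Infrastructure: the 2025 panel 34/43 = 79.1%, Panel B 48/72 = 66.7% → the 2025 panel
Overall: the 2025 panel 138/343 = 40.2%, Panel B 98/263 = 37.3% → the 2025 panel
The 2025 panel wins overall and in every proposal group — no reversal.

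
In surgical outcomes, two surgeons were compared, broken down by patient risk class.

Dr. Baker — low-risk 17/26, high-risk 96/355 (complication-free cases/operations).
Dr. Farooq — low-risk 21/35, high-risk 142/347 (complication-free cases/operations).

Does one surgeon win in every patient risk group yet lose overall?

No

Low-risk: Dr. Baker 17/26 = 65.4%, Dr. Farooq 21/35 = 60.0% → Dr. Baker
High-risk: Dr. Baker 96/355 = 27.0%, Dr. Farooq 142/347 = 40.9% → Dr. Farooq
Overall: Dr. Baker 113/381 = 29.7%, Dr. Farooq 163/382 = 42.7% → Dr. Farooq
Neither sweeps: Dr. Baker wins 1 of 2 groups, Dr. Farooq wins 1. Dr. Farooq wins overall but not every group — no Simpson reversal.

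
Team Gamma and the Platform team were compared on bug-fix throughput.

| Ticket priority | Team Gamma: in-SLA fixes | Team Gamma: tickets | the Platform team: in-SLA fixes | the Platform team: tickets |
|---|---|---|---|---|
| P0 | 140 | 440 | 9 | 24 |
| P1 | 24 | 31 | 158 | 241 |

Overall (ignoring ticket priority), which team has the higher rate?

P0: Team Gamma 140/440 = 31.8%, the Platform team 9/24 = 37.5% → the Platform team
P1: Team Gamma 24/31 = 77.4%, the Platform team 158/241 = 65.6% → Team Gamma
Overall: Team Gamma 164/471 = 34.8%, the Platform team 167/265 = 63.0% → the Platform team
(Neither sweeps every ticket group, but the Platform team has the higher pooled rate.)

the Platform team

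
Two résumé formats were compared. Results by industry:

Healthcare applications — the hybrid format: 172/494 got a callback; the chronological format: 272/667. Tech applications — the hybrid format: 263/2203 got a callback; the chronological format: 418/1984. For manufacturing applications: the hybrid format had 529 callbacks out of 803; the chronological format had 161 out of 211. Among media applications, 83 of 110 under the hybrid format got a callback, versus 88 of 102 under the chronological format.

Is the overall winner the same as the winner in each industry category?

Yes

Healthcare: the hybrid format 172/494 = 34.8%, the chronological format 272/667 = 40.8% → the chronological format
Tech: the hybrid format 263/2203 = 11.9%, the chronological format 418/1984 = 21.1% → the chronological format
Manufacturing: the hybrid format 529/803 = 65.9%, the chronological format 161/211 = 76.3% → the chronological format
Media: the hybrid format 83/110 = 75.5%, the chronological format 88/102 = 86.3% → the chronological format
Overall: the hybrid format 1047/3610 = 29.0%, the chronological format 939/2964 = 31.7% → the chronological format
The chronological format wins overall and in every industry group — no reversal.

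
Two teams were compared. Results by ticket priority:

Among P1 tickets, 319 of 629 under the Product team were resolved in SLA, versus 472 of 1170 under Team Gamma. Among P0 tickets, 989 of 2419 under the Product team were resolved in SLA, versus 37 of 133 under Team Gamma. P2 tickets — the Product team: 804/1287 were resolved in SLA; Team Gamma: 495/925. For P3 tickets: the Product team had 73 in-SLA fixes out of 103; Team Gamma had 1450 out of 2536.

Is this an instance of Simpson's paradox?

Yes

P1: the Product team 319/629 = 50.7%, Team Gamma 472/1170 = 40.3% → the Product team
P0: the Product team 989/2419 = 40.9%, Team Gamma 37/133 = 27.8% → the Product team
P2: the Product team 804/1287 = 62.5%, Team Gamma 495/925 = 53.5% → the Product team
P3: the Product team 73/103 = 70.9%, Team Gamma 1450/2536 = 57.2% → the Product team
Overall: the Product team 2185/4438 = 49.2%, Team Gamma 2454/4764 = 51.5% → Team Gamma
The Product team wins each ticket group but Team Gamma wins overall — the comparison reverses. The Product team's tickets skew toward P0, which has a lower base rate.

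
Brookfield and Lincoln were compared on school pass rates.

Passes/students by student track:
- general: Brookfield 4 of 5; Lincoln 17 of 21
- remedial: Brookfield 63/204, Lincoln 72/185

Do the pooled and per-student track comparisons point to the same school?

General: Brookfield 4/5 = 80.0%, Lincoln 17/21 = 81.0% → Lincoln
Remedial: Brookfield 63/204 = 30.9%, Lincoln 72/185 = 38.9% → Lincoln
Overall: Brookfield 67/209 = 32.1%, Lincoln 89/206 = 43.2% → Lincoln
Lincoln wins overall and in every student group — no reversal.

Yes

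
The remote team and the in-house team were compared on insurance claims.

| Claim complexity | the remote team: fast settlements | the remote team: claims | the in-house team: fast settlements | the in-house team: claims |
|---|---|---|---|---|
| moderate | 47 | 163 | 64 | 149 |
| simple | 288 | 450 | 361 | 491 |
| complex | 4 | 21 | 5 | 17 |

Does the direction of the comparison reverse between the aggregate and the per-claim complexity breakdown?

Moderate: the remote team 47/163 = 28.8%, the in-house team 64/149 = 43.0% → the in-house team
Simple: the remote team 288/450 = 64.0%, the in-house team 361/491 = 73.5% → the in-house team
Complex: the remote team 4/21 = 19.0%, the in-house team 5/17 = 29.4% → the in-house team
Overall: the remote team 339/634 = 53.5%, the in-house team 430/657 = 65.4% → the in-house team
The in-house team wins overall and in every claim group — no reversal.

No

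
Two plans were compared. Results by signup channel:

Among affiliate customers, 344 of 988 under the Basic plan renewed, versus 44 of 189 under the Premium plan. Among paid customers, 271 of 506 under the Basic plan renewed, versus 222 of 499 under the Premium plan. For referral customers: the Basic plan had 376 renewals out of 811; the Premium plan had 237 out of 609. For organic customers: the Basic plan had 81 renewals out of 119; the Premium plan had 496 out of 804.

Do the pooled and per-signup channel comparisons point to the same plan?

No

Affiliate: the Basic plan 344/988 = 34.8%, the Premium plan 44/189 = 23.3% → the Basic plan
Paid: the Basic plan 271/506 = 53.6%, the Premium plan 222/499 = 44.5% → the Basic plan
Referral: the Basic plan 376/811 = 46.4%, the Premium plan 237/609 = 38.9% → the Basic plan
Organic: the Basic plan 81/119 = 68.1%, the Premium plan 496/804 = 61.7% → the Basic plan
Overall: the Basic plan 1072/2424 = 44.2%, the Premium plan 999/2101 = 47.5% → the Premium plan
The Basic plan wins each signup group but the Premium plan wins overall — the comparison reverses. The Basic plan's customers skew toward affiliate, which has a lower base rate.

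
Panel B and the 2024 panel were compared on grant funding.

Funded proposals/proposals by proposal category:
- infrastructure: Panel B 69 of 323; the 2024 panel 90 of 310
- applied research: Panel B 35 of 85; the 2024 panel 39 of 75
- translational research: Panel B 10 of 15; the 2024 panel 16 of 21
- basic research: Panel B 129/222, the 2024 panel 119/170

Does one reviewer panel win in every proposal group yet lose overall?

Infrastructure: Panel B 69/323 = 21.4%, the 2024 panel 90/310 = 29.0% → the 2024 panel
Applied research: Panel B 35/85 = 41.2%, the 2024 panel 39/75 = 52.0% → the 2024 panel
Translational research: Panel B 10/15 = 66.7%, the 2024 panel 16/21 = 76.2% → the 2024 panel
Basic research: Panel B 129/222 = 58.1%, the 2024 panel 119/170 = 70.0% → the 2024 panel
Overall: Panel B 243/645 = 37.7%, the 2024 panel 264/576 = 45.8% → the 2024 panel
The 2024 panel wins overall and in every proposal group — no reversal.

No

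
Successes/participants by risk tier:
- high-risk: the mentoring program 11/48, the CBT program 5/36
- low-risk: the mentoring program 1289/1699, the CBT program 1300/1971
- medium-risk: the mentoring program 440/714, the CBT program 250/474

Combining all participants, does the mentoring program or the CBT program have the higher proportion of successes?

the mentoring program

High-risk: the mentoring program 11/48 = 22.9%, the CBT program 5/36 = 13.9% → the mentoring program
Low-risk: the mentoring program 1289/1699 = 75.9%, the CBT program 1300/1971 = 66.0% → the mentoring program
Medium-risk: the mentoring program 440/714 = 61.6%, the CBT program 250/474 = 52.7% → the mentoring program
Overall: the mentoring program 1740/2461 = 70.7%, the CBT program 1555/2481 = 62.7% → the mentoring program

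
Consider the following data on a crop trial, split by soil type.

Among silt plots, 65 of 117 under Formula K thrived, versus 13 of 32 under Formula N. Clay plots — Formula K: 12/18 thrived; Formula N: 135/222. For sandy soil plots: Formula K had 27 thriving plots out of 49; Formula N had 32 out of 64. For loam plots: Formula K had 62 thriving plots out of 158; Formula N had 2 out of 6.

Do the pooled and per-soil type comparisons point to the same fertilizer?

Silt: Formula K 65/117 = 55.6%, Formula N 13/32 = 40.6% → Formula K
Clay: Formula K 12/18 = 66.7%, Formula N 135/222 = 60.8% → Formula K
Sandy soil: Formula K 27/49 = 55.1%, Formula N 32/64 = 50.0% → Formula K
Loam: Formula K 62/158 = 39.2%, Formula N 2/6 = 33.3% → Formula K
Overall: Formula K 166/342 = 48.5%, Formula N 182/324 = 56.2% → Formula N
Formula K wins each soil group but Formula N wins overall — the comparison reverses. Formula K's plots skew toward loam, which has a lower base rate.

No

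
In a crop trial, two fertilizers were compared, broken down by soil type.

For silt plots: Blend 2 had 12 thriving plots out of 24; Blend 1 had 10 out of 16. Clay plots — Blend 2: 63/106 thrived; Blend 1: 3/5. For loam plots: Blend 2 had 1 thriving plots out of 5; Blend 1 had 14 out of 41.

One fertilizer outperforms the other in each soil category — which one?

Blend 1

Silt: Blend 2 12/24 = 50.0%, Blend 1 10/16 = 62.5% → Blend 1
Clay: Blend 2 63/106 = 59.4%, Blend 1 3/5 = 60.0% → Blend 1
Loam: Blend 2 1/5 = 20.0%, Blend 1 14/41 = 34.1% → Blend 1
Blend 1 has the higher rate in all 3 groups.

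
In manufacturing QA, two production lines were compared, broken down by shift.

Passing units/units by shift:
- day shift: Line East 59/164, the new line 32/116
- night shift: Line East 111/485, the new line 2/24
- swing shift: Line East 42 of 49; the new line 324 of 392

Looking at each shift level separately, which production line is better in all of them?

Line East

Day shift: Line East 59/164 = 36.0%, the new line 32/116 = 27.6% → Line East
Night shift: Line East 111/485 = 22.9%, the new line 2/24 = 8.3% → Line East
Swing shift: Line East 42/49 = 85.7%, the new line 324/392 = 82.7% → Line East
Line East has the higher rate in all 3 groups.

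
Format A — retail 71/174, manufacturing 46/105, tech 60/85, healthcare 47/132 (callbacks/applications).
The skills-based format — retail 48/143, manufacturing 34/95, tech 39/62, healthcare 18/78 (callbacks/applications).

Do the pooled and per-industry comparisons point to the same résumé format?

Yes

Retail: Format A 71/174 = 40.8%, the skills-based format 48/143 = 33.6% → Format A
Manufacturing: Format A 46/105 = 43.8%, the skills-based format 34/95 = 35.8% → Format A
Tech: Format A 60/85 = 70.6%, the skills-based format 39/62 = 62.9% → Format A
Healthcare: Format A 47/132 = 35.6%, the skills-based format 18/78 = 23.1% → Format A
Overall: Format A 224/496 = 45.2%, the skills-based format 139/378 = 36.8% → Format A
Format A wins overall and in every industry group — no reversal.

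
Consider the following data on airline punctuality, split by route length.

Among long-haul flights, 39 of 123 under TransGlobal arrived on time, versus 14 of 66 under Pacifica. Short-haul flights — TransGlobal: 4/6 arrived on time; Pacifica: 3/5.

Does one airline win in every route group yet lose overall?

No

Long-haul: TransGlobal 39/123 = 31.7%, Pacifica 14/66 = 21.2% → TransGlobal
Short-haul: TransGlobal 4/6 = 66.7%, Pacifica 3/5 = 60.0% → TransGlobal
Overall: TransGlobal 43/129 = 33.3%, Pacifica 17/71 = 23.9% → TransGlobal
TransGlobal wins overall and in every route group — no reversal.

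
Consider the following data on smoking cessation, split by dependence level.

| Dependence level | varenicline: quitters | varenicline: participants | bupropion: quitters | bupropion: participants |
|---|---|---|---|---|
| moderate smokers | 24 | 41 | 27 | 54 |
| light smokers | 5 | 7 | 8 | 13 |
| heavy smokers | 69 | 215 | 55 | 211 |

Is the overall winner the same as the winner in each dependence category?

Yes

Moderate smokers: varenicline 24/41 = 58.5%, bupropion 27/54 = 50.0% → varenicline
Light smokers: varenicline 5/7 = 71.4%, bupropion 8/13 = 61.5% → varenicline
Heavy smokers: varenicline 69/215 = 32.1%, bupropion 55/211 = 26.1% → varenicline
Overall: varenicline 98/263 = 37.3%, bupropion 90/278 = 32.4% → varenicline
Varenicline wins overall and in every dependence group — no reversal.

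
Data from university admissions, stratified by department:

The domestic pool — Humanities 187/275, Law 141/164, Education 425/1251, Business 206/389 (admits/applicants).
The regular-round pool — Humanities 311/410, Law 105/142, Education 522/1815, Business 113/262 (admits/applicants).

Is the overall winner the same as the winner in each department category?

Humanities: the domestic pool 187/275 = 68.0%, the regular-round pool 311/410 = 75.9% → the regular-round pool
Law: the domestic pool 141/164 = 86.0%, the regular-round pool 105/142 = 73.9% → the domestic pool
Education: the domestic pool 425/1251 = 34.0%, the regular-round pool 522/1815 = 28.8% → the domestic pool
Business: the domestic pool 206/389 = 53.0%, the regular-round pool 113/262 = 43.1% → the domestic pool
Overall: the domestic pool 959/2079 = 46.1%, the regular-round pool 1051/2629 = 40.0% → the domestic pool
Neither sweeps: the domestic pool wins 3 of 4 groups, the regular-round pool wins 1. The domestic pool wins overall but not every group — no Simpson reversal.

No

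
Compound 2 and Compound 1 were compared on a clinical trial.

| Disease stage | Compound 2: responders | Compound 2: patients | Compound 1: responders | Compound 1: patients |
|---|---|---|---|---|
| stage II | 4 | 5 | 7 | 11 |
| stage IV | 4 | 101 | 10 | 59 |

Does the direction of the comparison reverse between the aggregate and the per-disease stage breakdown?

Stage II: Compound 2 4/5 = 80.0%, Compound 1 7/11 = 63.6% → Compound 2
Stage IV: Compound 2 4/101 = 4.0%, Compound 1 10/59 = 16.9% → Compound 1
Overall: Compound 2 8/106 = 7.5%, Compound 1 17/70 = 24.3% → Compound 1
Neither sweeps: Compound 2 wins 1 of 2 groups, Compound 1 wins 1. Compound 1 wins overall but not every group — no Simpson reversal.

No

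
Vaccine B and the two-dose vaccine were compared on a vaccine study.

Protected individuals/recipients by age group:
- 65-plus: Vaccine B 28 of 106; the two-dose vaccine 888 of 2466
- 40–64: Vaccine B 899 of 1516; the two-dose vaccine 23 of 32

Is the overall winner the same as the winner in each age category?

No

65-plus: Vaccine B 28/106 = 26.4%, the two-dose vaccine 888/2466 = 36.0% → the two-dose vaccine
40–64: Vaccine B 899/1516 = 59.3%, the two-dose vaccine 23/32 = 71.9% → the two-dose vaccine
Overall: Vaccine B 927/1622 = 57.2%, the two-dose vaccine 911/2498 = 36.5% → Vaccine B
The two-dose vaccine wins each age group but Vaccine B wins overall — the comparison reverses. The two-dose vaccine's recipients skew toward 65-plus, which has a lower base rate.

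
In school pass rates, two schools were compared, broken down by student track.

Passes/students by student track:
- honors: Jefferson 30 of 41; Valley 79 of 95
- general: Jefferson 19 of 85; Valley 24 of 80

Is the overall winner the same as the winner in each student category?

Yes

Honors: Jefferson 30/41 = 73.2%, Valley 79/95 = 83.2% → Valley
General: Jefferson 19/85 = 22.4%, Valley 24/80 = 30.0% → Valley
Overall: Jefferson 49/126 = 38.9%, Valley 103/175 = 58.9% → Valley
Valley wins overall and in every student group — no reversal.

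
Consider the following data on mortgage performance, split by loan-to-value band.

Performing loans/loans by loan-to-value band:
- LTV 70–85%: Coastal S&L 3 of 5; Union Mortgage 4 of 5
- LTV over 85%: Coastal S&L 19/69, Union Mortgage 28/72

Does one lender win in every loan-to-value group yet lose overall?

No

LTV 70–85%: Coastal S&L 3/5 = 60.0%, Union Mortgage 4/5 = 80.0% → Union Mortgage
LTV over 85%: Coastal S&L 19/69 = 27.5%, Union Mortgage 28/72 = 38.9% → Union Mortgage
Overall: Coastal S&L 22/74 = 29.7%, Union Mortgage 32/77 = 41.6% → Union Mortgage
Union Mortgage wins overall and in every loan-to-value group — no reversal.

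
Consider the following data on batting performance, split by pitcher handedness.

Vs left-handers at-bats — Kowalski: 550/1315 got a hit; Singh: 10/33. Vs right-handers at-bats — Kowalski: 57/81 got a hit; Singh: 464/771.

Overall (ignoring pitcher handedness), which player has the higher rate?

Vs left-handers: Kowalski 550/1315 = 41.8%, Singh 10/33 = 30.3% → Kowalski
Vs right-handers: Kowalski 57/81 = 70.4%, Singh 464/771 = 60.2% → Kowalski
Overall: Kowalski 607/1396 = 43.5%, Singh 474/804 = 59.0% → Singh
(Kowalski wins every pitcher group but Singh wins overall — Kowalski's at-bats skew toward the low-rate vs left-handers group.)

Singh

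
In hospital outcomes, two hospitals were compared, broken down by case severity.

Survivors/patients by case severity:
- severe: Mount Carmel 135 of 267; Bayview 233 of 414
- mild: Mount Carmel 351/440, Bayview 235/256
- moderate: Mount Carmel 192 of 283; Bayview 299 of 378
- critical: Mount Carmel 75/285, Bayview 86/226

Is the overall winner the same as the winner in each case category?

Yes

Severe: Mount Carmel 135/267 = 50.6%, Bayview 233/414 = 56.3% → Bayview
Mild: Mount Carmel 351/440 = 79.8%, Bayview 235/256 = 91.8% → Bayview
Moderate: Mount Carmel 192/283 = 67.8%, Bayview 299/378 = 79.1% → Bayview
Critical: Mount Carmel 75/285 = 26.3%, Bayview 86/226 = 38.1% → Bayview
Overall: Mount Carmel 753/1275 = 59.1%, Bayview 853/1274 = 67.0% → Bayview
Bayview wins overall and in every case group — no reversal.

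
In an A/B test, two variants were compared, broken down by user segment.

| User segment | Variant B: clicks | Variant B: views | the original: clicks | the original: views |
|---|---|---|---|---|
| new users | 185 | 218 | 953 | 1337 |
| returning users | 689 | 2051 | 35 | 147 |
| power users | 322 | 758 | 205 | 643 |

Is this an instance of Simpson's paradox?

Yes

New users: Variant B 185/218 = 84.9%, the original 953/1337 = 71.3% → Variant B
Returning users: Variant B 689/2051 = 33.6%, the original 35/147 = 23.8% → Variant B
Power users: Variant B 322/758 = 42.5%, the original 205/643 = 31.9% → Variant B
Overall: Variant B 1196/3027 = 39.5%, the original 1193/2127 = 56.1% → the original
Variant B wins each user group but the original wins overall — the comparison reverses. Variant B's views skew toward returning users, which has a lower base rate.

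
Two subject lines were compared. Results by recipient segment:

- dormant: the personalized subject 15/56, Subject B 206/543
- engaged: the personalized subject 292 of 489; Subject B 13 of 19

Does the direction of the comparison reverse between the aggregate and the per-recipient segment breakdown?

Dormant: the personalized subject 15/56 = 26.8%, Subject B 206/543 = 37.9% → Subject B
Engaged: the personalized subject 292/489 = 59.7%, Subject B 13/19 = 68.4% → Subject B
Overall: the personalized subject 307/545 = 56.3%, Subject B 219/562 = 39.0% → the personalized subject
Subject B wins each recipient group but the personalized subject wins overall — the comparison reverses. Subject B's sends skew toward dormant, which has a lower base rate.

Yes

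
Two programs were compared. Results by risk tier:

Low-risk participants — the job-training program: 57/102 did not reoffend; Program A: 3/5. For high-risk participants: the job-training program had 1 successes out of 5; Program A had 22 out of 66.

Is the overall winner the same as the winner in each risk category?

Low-risk: the job-training program 57/102 = 55.9%, Program A 3/5 = 60.0% → Program A
High-risk: the job-training program 1/5 = 20.0%, Program A 22/66 = 33.3% → Program A
Overall: the job-training program 58/107 = 54.2%, Program A 25/71 = 35.2% → the job-training program
Program A wins each risk group but the job-training program wins overall — the comparison reverses. Program A's participants skew toward high-risk, which has a lower base rate.

No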